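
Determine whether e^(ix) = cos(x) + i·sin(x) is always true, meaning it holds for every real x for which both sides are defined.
Yes, this is an identity.

Claim: e^(ix) = cos(x) + i·sin(x).
Reasoning: Euler's formula. Expand e^(ix) = Σ (ix)^k / k!. Since i² = -1, the even-k terms are Σ (-1)^m x^(2m)/(2m)! = cos(x) and the odd-k terms are i · Σ (-1)^m x^(2m+1)/(2m+1)! = i·sin(x).
So the two sides agree for every real x for which both sides are defined.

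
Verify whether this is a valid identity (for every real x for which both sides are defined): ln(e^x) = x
Yes, this is an identity.

Claim: ln(e^x) = x.
Reasoning: ln is the inverse of the exponential: ln(e^x) asks for the exponent p with e^p = e^x, and since e^p is one-to-one that exponent is p = x.
So the two sides agree for every real x for which both sides are defined.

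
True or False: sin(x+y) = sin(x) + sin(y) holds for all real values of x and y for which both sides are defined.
Claim: sin(x+y) = sin(x) + sin(y).
Test a specific point where both sides are defined: x = π/3, y = 3π/4.
LHS = sin(x+y) ≈ -0.2588
RHS = sin(x) + sin(y) ≈ 1.5731
Since -0.2588 ≠ 1.5731, the equation fails at this point, so it cannot hold for all real values of x and y for which both sides are defined.
The correct expansion is sin(x+y) = sin(x)cos(y) + cos(x)sin(y); sine is not additive.

Conclusion: False.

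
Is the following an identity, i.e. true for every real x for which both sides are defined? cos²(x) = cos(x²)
No, this is NOT an identity.

Claim: cos²(x) = cos(x²).
Test a specific point where both sides are defined: x = 2π/3.
LHS = cos²(x) ≈ 0.2500
RHS = cos(x²) ≈ -0.3202
Since 0.2500 ≠ -0.3202, the equation fails at this point, so it cannot hold for every real x for which both sides are defined.
cos²(x) means (cos x)², squaring the output; cos(x²) squares the input. These are different functions.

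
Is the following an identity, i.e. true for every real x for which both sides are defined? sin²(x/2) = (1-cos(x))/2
Claim: sin²(x/2) = (1-cos(x))/2.
Reasoning: Use cos(2θ) = 1 - 2sin²θ with θ = x/2: cos(x) = 1 - 2sin²(x/2). Solving for sin²(x/2) gives (1 - cos(x))/2.
So the two sides agree for every real x for which both sides are defined.

Conclusion: Yes, this is an identity.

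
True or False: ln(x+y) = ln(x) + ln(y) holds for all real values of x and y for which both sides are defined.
Claim: ln(x+y) = ln(x) + ln(y).
Test a specific point where both sides are defined: x = 2, y = 1.
LHS = ln(x+y) ≈ 1.0986
RHS = ln(x) + ln(y) ≈ 0.6931
Since 1.0986 ≠ 0.6931, the equation fails at this point, so it cannot hold for all real values of x and y for which both sides are defined.
ln(x) + ln(y) = ln(xy), not ln(x+y).

Conclusion: False.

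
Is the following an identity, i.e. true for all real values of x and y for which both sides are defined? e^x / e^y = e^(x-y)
Yes, this is an identity.

Claim: e^x / e^y = e^(x-y).
Reasoning: 1/e^y = e^(-y), so e^x / e^y = e^x · e^(-y) = e^(x + (-y)) = e^(x-y) by the product rule for exponents.
So the two sides agree for all real values of x and y for which both sides are defined.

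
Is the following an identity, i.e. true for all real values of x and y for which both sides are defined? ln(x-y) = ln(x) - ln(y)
No, this is NOT an identity.

Claim: ln(x-y) = ln(x) - ln(y).
Test a specific point where both sides are defined: x = 4, y = 3.
LHS = ln(x-y) ≈ 0.0000
RHS = ln(x) - ln(y) ≈ 0.2877
Since 0.0000 ≠ 0.2877, the equation fails at this point, so it cannot hold for all real values of x and y for which both sides are defined.
ln(x) - ln(y) = ln(x/y), not ln(x-y).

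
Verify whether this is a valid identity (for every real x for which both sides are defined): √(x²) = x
Claim: √(x²) = x.
Test a specific point where both sides are defined: x = -3.
LHS = √(x²) ≈ 3.0000
RHS = x ≈ -3.0000
Since 3.0000 ≠ -3.0000, the equation fails at this point, so it cannot hold for every real x for which both sides are defined.
√(x²) = |x|, which differs from x whenever x < 0 (both sides are defined for every real x).

Conclusion: No, this is NOT an identity.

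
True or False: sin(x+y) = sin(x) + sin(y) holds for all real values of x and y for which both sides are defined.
Claim: sin(x+y) = sin(x) + sin(y).
Test a specific point where both sides are defined: x = -π/6, y = -π/4.
LHS = sin(x+y) ≈ -0.9659
RHS = sin(x) + sin(y) ≈ -1.2071
Since -0.9659 ≠ -1.2071, the equation fails at this point, so it cannot hold for all real values of x and y for which both sides are defined.
The correct expansion is sin(x+y) = sin(x)cos(y) + cos(x)sin(y); sine is not additive.

Conclusion: False.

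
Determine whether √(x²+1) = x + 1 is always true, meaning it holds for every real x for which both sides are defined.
No, this is NOT an identity.

Claim: √(x²+1) = x + 1.
Test a specific point where both sides are defined: x = -3.
LHS = √(x²+1) ≈ 3.1623
RHS = x + 1 ≈ -2.0000
Since 3.1623 ≠ -2.0000, the equation fails at this point, so it cannot hold for every real x for which both sides are defined.
(x+1)² = x² + 2x + 1 ≠ x² + 1 unless x = 0.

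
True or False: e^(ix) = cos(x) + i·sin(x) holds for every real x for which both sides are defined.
Claim: e^(ix) = cos(x) + i·sin(x).
Reasoning: Euler's formula. Expand e^(ix) = Σ (ix)^k / k!. Since i² = -1, the even-k terms are Σ (-1)^m x^(2m)/(2m)! = cos(x) and the odd-k terms are i · Σ (-1)^m x^(2m+1)/(2m+1)! = i·sin(x).
So the two sides agree for every real x for which both sides are defined.

Conclusion: True.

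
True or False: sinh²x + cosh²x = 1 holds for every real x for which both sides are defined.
False.

Claim: sinh²x + cosh²x = 1.
Test a specific point where both sides are defined: x = 3.
LHS = sinh²x + cosh²x ≈ 201.7156
RHS = 1 ≈ 1.0000
Since 201.7156 ≠ 1.0000, the equation fails at this point, so it cannot hold for every real x for which both sides are defined.
The correct hyperbolic identity is cosh²x - sinh²x = 1 (a difference); the sum sinh²x + cosh²x equals cosh(2x).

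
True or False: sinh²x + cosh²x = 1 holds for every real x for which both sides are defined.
False.

Claim: sinh²x + cosh²x = 1.
Test a specific point where both sides are defined: x = 3/2.
LHS = sinh²x + cosh²x ≈ 10.0677
RHS = 1 ≈ 1.0000
Since 10.0677 ≠ 1.0000, the equation fails at this point, so it cannot hold for every real x for which both sides are defined.
The correct hyperbolic identity is cosh²x - sinh²x = 1 (a difference); the sum sinh²x + cosh²x equals cosh(2x).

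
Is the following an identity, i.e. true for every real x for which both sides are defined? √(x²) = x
Claim: √(x²) = x.
Test a specific point where both sides are defined: x = -3.
LHS = √(x²) ≈ 3.0000
RHS = x ≈ -3.0000
Since 3.0000 ≠ -3.0000, the equation fails at this point, so it cannot hold for every real x for which both sides are defined.
√(x²) = |x|, which differs from x whenever x < 0 (both sides are defined for every real x).

Conclusion: No, this is NOT an identity.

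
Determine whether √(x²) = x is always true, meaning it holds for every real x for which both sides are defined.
Claim: √(x²) = x.
Test a specific point where both sides are defined: x = -3.
LHS = √(x²) ≈ 3.0000
RHS = x ≈ -3.0000
Since 3.0000 ≠ -3.0000, the equation fails at this point, so it cannot hold for every real x for which both sides are defined.
√(x²) = |x|, which differs from x whenever x < 0 (both sides are defined for every real x).

Conclusion: No, this is NOT an identity.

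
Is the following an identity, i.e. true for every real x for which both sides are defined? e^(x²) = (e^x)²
No, this is NOT an identity.

Claim: e^(x²) = (e^x)².
Test a specific point where both sides are defined: x = 1/2.
LHS = e^(x²) ≈ 1.2840
RHS = (e^x)² ≈ 2.7183
Since 1.2840 ≠ 2.7183, the equation fails at this point, so it cannot hold for every real x for which both sides are defined.
(e^x)² = e^(2x), and 2x ≠ x² in general.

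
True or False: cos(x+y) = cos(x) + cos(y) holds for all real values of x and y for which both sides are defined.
Claim: cos(x+y) = cos(x) + cos(y).
Test a specific point where both sides are defined: x = 3π/4, y = 2π/3.
LHS = cos(x+y) ≈ -0.2588
RHS = cos(x) + cos(y) ≈ -1.2071
Since -0.2588 ≠ -1.2071, the equation fails at this point, so it cannot hold for all real values of x and y for which both sides are defined.
The correct expansion is cos(x+y) = cos(x)cos(y) - sin(x)sin(y); cosine is not additive.

Conclusion: False.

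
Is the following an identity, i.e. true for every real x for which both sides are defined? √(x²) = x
No, this is NOT an identity.

Claim: √(x²) = x.
Test a specific point where both sides are defined: x = -2.
LHS = √(x²) ≈ 2.0000
RHS = x ≈ -2.0000
Since 2.0000 ≠ -2.0000, the equation fails at this point, so it cannot hold for every real x for which both sides are defined.
√(x²) = |x|, which differs from x whenever x < 0 (both sides are defined for every real x).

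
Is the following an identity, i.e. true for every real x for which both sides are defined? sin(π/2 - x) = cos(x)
Claim: sin(π/2 - x) = cos(x).
Reasoning: Use sin(u - v) = sin(u)cos(v) - cos(u)sin(v) with u = π/2, v = x: sin(π/2)cos(x) - cos(π/2)sin(x) = 1·cos(x) - 0·sin(x) = cos(x).
So the two sides agree for every real x for which both sides are defined.

Conclusion: Yes, this is an identity.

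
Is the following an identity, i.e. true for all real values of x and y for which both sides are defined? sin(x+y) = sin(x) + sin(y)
Claim: sin(x+y) = sin(x) + sin(y).
Test a specific point where both sides are defined: x = π/6, y = π/6.
LHS = sin(x+y) ≈ 0.8660
RHS = sin(x) + sin(y) ≈ 1.0000
Since 0.8660 ≠ 1.0000, the equation fails at this point, so it cannot hold for all real values of x and y for which both sides are defined.
The correct expansion is sin(x+y) = sin(x)cos(y) + cos(x)sin(y); sine is not additive.

Conclusion: No, this is NOT an identity.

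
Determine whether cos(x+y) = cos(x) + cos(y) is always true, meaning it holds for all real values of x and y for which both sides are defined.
Claim: cos(x+y) = cos(x) + cos(y).
Test a specific point where both sides are defined: x = π/3, y = -π/2.
LHS = cos(x+y) ≈ 0.8660
RHS = cos(x) + cos(y) ≈ 0.5000
Since 0.8660 ≠ 0.5000, the equation fails at this point, so it cannot hold for all real values of x and y for which both sides are defined.
The correct expansion is cos(x+y) = cos(x)cos(y) - sin(x)sin(y); cosine is not additive.

Conclusion: No, this is NOT an identity.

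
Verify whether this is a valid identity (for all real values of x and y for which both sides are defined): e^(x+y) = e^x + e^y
No, this is NOT an identity.

Claim: e^(x+y) = e^x + e^y.
Test a specific point where both sides are defined: x = 3, y = 1.
LHS = e^(x+y) ≈ 54.5982
RHS = e^x + e^y ≈ 22.8038
Since 54.5982 ≠ 22.8038, the equation fails at this point, so it cannot hold for all real values of x and y for which both sides are defined.
The correct rule is e^(x+y) = e^x · e^y (a product, not a sum).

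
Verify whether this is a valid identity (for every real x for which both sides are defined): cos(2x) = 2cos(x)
Claim: cos(2x) = 2cos(x).
Test a specific point where both sides are defined: x = π/3.
LHS = cos(2x) ≈ -0.5000
RHS = 2cos(x) ≈ 1.0000
Since -0.5000 ≠ 1.0000, the equation fails at this point, so it cannot hold for every real x for which both sides are defined.
The correct double-angle formula is cos(2x) = cos²x - sin²x.

Conclusion: No, this is NOT an identity.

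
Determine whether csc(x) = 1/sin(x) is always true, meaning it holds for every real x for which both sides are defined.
Yes, this is an identity.

Claim: csc(x) = 1/sin(x).
Reasoning: csc(x) is by definition the reciprocal of sin(x), wherever sin(x) ≠ 0.
So the two sides agree for every real x for which both sides are defined.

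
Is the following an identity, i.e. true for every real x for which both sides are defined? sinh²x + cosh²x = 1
Claim: sinh²x + cosh²x = 1.
Test a specific point where both sides are defined: x = 1.
LHS = sinh²x + cosh²x ≈ 3.7622
RHS = 1 ≈ 1.0000
Since 3.7622 ≠ 1.0000, the equation fails at this point, so it cannot hold for every real x for which both sides are defined.
The correct hyperbolic identity is cosh²x - sinh²x = 1 (a difference); the sum sinh²x + cosh²x equals cosh(2x).

Conclusion: No, this is NOT an identity.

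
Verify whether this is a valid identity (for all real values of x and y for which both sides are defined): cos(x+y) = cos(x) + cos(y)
Claim: cos(x+y) = cos(x) + cos(y).
Test a specific point where both sides are defined: x = -π/6, y = π/6.
LHS = cos(x+y) ≈ 1.0000
RHS = cos(x) + cos(y) ≈ 1.7321
Since 1.0000 ≠ 1.7321, the equation fails at this point, so it cannot hold for all real values of x and y for which both sides are defined.
The correct expansion is cos(x+y) = cos(x)cos(y) - sin(x)sin(y); cosine is not additive.

Conclusion: No, this is NOT an identity.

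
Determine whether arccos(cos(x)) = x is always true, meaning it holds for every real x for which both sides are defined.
Claim: arccos(cos(x)) = x.
Test a specific point where both sides are defined: x = -π/3.
LHS = arccos(cos(x)) ≈ 1.0472
RHS = x ≈ -1.0472
Since 1.0472 ≠ -1.0472, the equation fails at this point, so it cannot hold for every real x for which both sides are defined.
arccos only returns values in [0, π], so arccos(cos(x)) = x holds only for x in that interval, not for all real x.

Conclusion: No, this is NOT an identity.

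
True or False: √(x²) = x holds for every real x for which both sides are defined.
False.

Claim: √(x²) = x.
Test a specific point where both sides are defined: x = -3.
LHS = √(x²) ≈ 3.0000
RHS = x ≈ -3.0000
Since 3.0000 ≠ -3.0000, the equation fails at this point, so it cannot hold for every real x for which both sides are defined.
√(x²) = |x|, which differs from x whenever x < 0 (both sides are defined for every real x).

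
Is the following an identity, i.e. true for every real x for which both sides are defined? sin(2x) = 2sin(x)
No, this is NOT an identity.

Claim: sin(2x) = 2sin(x).
Test a specific point where both sides are defined: x = π/6.
LHS = sin(2x) ≈ 0.8660
RHS = 2sin(x) ≈ 1.0000
Since 0.8660 ≠ 1.0000, the equation fails at this point, so it cannot hold for every real x for which both sides are defined.
The correct double-angle formula is sin(2x) = 2sin(x)cos(x).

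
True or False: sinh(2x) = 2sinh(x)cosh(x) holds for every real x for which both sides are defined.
Claim: sinh(2x) = 2sinh(x)cosh(x).
Reasoning: 2sinh(x)cosh(x) = 2 · (e^x - e^-x)/2 · (e^x + e^-x)/2 = (e^(2x) - e^(-2x))/2 = sinh(2x).
So the two sides agree for every real x for which both sides are defined.

Conclusion: True.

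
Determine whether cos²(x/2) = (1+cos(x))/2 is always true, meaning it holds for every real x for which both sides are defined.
Claim: cos²(x/2) = (1+cos(x))/2.
Reasoning: Use cos(2θ) = 2cos²θ - 1 with θ = x/2: cos(x) = 2cos²(x/2) - 1. Solving for cos²(x/2) gives (1 + cos(x))/2.
So the two sides agree for every real x for which both sides are defined.

Conclusion: Yes, this is an identity.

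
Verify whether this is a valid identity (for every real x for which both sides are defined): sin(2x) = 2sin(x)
Claim: sin(2x) = 2sin(x).
Test a specific point where both sides are defined: x = -π/6.
LHS = sin(2x) ≈ -0.8660
RHS = 2sin(x) ≈ -1.0000
Since -0.8660 ≠ -1.0000, the equation fails at this point, so it cannot hold for every real x for which both sides are defined.
The correct double-angle formula is sin(2x) = 2sin(x)cos(x).

Conclusion: No, this is NOT an identity.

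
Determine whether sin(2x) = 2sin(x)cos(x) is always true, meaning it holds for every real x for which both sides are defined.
Yes, this is an identity.

Claim: sin(2x) = 2sin(x)cos(x).
Reasoning: Put y = x in the addition formula sin(x+y) = sin(x)cos(y) + cos(x)sin(y): sin(2x) = sin(x)cos(x) + cos(x)sin(x) = 2sin(x)cos(x).
So the two sides agree for every real x for which both sides are defined.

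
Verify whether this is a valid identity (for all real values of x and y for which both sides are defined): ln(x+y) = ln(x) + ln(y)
No, this is NOT an identity.

Claim: ln(x+y) = ln(x) + ln(y).
Test a specific point where both sides are defined: x = 2, y = 5.
LHS = ln(x+y) ≈ 1.9459
RHS = ln(x) + ln(y) ≈ 2.3026
Since 1.9459 ≠ 2.3026, the equation fails at this point, so it cannot hold for all real values of x and y for which both sides are defined.
ln(x) + ln(y) = ln(xy), not ln(x+y).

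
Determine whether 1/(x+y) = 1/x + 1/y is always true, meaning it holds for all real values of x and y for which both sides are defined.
No, this is NOT an identity.

Claim: 1/(x+y) = 1/x + 1/y.
Test a specific point where both sides are defined: x = -1, y = -1.
LHS = 1/(x+y) ≈ -0.5000
RHS = 1/x + 1/y ≈ -2.0000
Since -0.5000 ≠ -2.0000, the equation fails at this point, so it cannot hold for all real values of x and y for which both sides are defined.
1/x + 1/y = (x+y)/(xy), which is not 1/(x+y).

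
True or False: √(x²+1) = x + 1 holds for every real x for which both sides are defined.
False.

Claim: √(x²+1) = x + 1.
Test a specific point where both sides are defined: x = -1.
LHS = √(x²+1) ≈ 1.4142
RHS = x + 1 ≈ 0.0000
Since 1.4142 ≠ 0.0000, the equation fails at this point, so it cannot hold for every real x for which both sides are defined.
(x+1)² = x² + 2x + 1 ≠ x² + 1 unless x = 0.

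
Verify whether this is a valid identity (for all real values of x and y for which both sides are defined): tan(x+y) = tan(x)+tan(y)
Claim: tan(x+y) = tan(x)+tan(y).
Test a specific point where both sides are defined: x = 3π/4, y = 2π/3.
LHS = tan(x+y) ≈ 3.7321
RHS = tan(x)+tan(y) ≈ -2.7321
Since 3.7321 ≠ -2.7321, the equation fails at this point, so it cannot hold for all real values of x and y for which both sides are defined.
The correct formula is tan(x+y) = (tan(x) + tan(y))/(1 - tan(x)tan(y)).

Conclusion: No, this is NOT an identity.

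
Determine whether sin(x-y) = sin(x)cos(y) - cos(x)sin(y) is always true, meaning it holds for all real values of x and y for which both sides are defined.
Claim: sin(x-y) = sin(x)cos(y) - cos(x)sin(y).
Reasoning: Replace y by -y in sin(x+y) = sin(x)cos(y) + cos(x)sin(y) and use cos(-y) = cos(y), sin(-y) = -sin(y): sin(x-y) = sin(x)cos(y) - cos(x)sin(y).
So the two sides agree for all real values of x and y for which both sides are defined.

Conclusion: Yes, this is an identity.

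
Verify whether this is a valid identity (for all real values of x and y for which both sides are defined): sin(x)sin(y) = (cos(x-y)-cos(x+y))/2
Yes, this is an identity.

Claim: sin(x)sin(y) = (cos(x-y)-cos(x+y))/2.
Reasoning: cos(x-y) = cos(x)cos(y) + sin(x)sin(y) and cos(x+y) = cos(x)cos(y) - sin(x)sin(y). Subtracting, cos(x-y) - cos(x+y) = 2sin(x)sin(y); divide by 2.
So the two sides agree for all real values of x and y for which both sides are defined.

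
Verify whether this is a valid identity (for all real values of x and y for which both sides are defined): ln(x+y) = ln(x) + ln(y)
No, this is NOT an identity.

Claim: ln(x+y) = ln(x) + ln(y).
Test a specific point where both sides are defined: x = 2, y = 1/2.
LHS = ln(x+y) ≈ 0.9163
RHS = ln(x) + ln(y) ≈ 0.0000
Since 0.9163 ≠ 0.0000, the equation fails at this point, so it cannot hold for all real values of x and y for which both sides are defined.
ln(x) + ln(y) = ln(xy), not ln(x+y).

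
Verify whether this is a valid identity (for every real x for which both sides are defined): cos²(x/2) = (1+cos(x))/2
Yes, this is an identity.

Claim: cos²(x/2) = (1+cos(x))/2.
Reasoning: Use cos(2θ) = 2cos²θ - 1 with θ = x/2: cos(x) = 2cos²(x/2) - 1. Solving for cos²(x/2) gives (1 + cos(x))/2.
So the two sides agree for every real x for which both sides are defined.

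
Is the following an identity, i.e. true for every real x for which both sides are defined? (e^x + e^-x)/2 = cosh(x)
Yes, this is an identity.

Claim: (e^x + e^-x)/2 = cosh(x).
Reasoning: This is exactly the definition of the hyperbolic cosine: cosh(x) := (e^x + e^-x)/2.
So the two sides agree for every real x for which both sides are defined.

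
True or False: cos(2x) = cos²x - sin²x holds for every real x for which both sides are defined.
True.

Claim: cos(2x) = cos²x - sin²x.
Reasoning: Put y = x in the addition formula cos(x+y) = cos(x)cos(y) - sin(x)sin(y): cos(2x) = cos²x - sin²x.
So the two sides agree for every real x for which both sides are defined.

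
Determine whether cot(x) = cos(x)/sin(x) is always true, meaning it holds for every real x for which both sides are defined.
Yes, this is an identity.

Claim: cot(x) = cos(x)/sin(x).
Reasoning: cot(x) is defined as 1/tan(x) = 1/(sin(x)/cos(x)) = cos(x)/sin(x), wherever sin(x) ≠ 0.
So the two sides agree for every real x for which both sides are defined.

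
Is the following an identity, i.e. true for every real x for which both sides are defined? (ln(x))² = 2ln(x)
Claim: (ln(x))² = 2ln(x).
Test a specific point where both sides are defined: x = 3/2.
LHS = (ln(x))² ≈ 0.1644
RHS = 2ln(x) ≈ 0.8109
Since 0.1644 ≠ 0.8109, the equation fails at this point, so it cannot hold for every real x for which both sides are defined.
2ln(x) equals ln(x²), which is not the same as (ln x)².

Conclusion: No, this is NOT an identity.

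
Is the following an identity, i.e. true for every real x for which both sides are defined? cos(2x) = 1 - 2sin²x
Claim: cos(2x) = 1 - 2sin²x.
Reasoning: cos(2x) = cos²x - sin²x. Replace cos²x by 1 - sin²x: (1 - sin²x) - sin²x = 1 - 2sin²x.
So the two sides agree for every real x for which both sides are defined.

Conclusion: Yes, this is an identity.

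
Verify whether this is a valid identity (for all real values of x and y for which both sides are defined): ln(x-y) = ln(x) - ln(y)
Claim: ln(x-y) = ln(x) - ln(y).
Test a specific point where both sides are defined: x = 4, y = 3.
LHS = ln(x-y) ≈ 0.0000
RHS = ln(x) - ln(y) ≈ 0.2877
Since 0.0000 ≠ 0.2877, the equation fails at this point, so it cannot hold for all real values of x and y for which both sides are defined.
ln(x) - ln(y) = ln(x/y), not ln(x-y).

Conclusion: No, this is NOT an identity.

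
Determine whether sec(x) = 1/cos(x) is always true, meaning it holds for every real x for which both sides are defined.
Claim: sec(x) = 1/cos(x).
Reasoning: sec(x) is by definition the reciprocal of cos(x), wherever cos(x) ≠ 0.
So the two sides agree for every real x for which both sides are defined.

Conclusion: Yes, this is an identity.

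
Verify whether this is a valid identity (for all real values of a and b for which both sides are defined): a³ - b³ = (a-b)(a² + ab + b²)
Yes, this is an identity.

Claim: a³ - b³ = (a-b)(a² + ab + b²).
Reasoning: Expand the right side: (a-b)(a² + ab + b²) = a³ + a²b + ab² - a²b - ab² - b³ = a³ - b³ (the middle terms cancel in pairs).
So the two sides agree for all real values of a and b for which both sides are defined.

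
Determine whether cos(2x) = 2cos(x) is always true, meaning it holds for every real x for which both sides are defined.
No, this is NOT an identity.

Claim: cos(2x) = 2cos(x).
Test a specific point where both sides are defined: x = π/3.
LHS = cos(2x) ≈ -0.5000
RHS = 2cos(x) ≈ 1.0000
Since -0.5000 ≠ 1.0000, the equation fails at this point, so it cannot hold for every real x for which both sides are defined.
The correct double-angle formula is cos(2x) = cos²x - sin²x.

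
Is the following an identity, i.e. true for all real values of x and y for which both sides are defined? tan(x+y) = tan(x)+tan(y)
No, this is NOT an identity.

Claim: tan(x+y) = tan(x)+tan(y).
Test a specific point where both sides are defined: x = -π/3, y = π/4.
LHS = tan(x+y) ≈ -0.2679
RHS = tan(x)+tan(y) ≈ -0.7321
Since -0.2679 ≠ -0.7321, the equation fails at this point, so it cannot hold for all real values of x and y for which both sides are defined.
The correct formula is tan(x+y) = (tan(x) + tan(y))/(1 - tan(x)tan(y)).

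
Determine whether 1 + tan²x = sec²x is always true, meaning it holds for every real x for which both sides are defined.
Claim: 1 + tan²x = sec²x.
Reasoning: Start from sin²x + cos²x = 1 and divide every term by cos²x (allowed wherever tan x and sec x are defined): tan²x + 1 = 1/cos²x = sec²x.
So the two sides agree for every real x for which both sides are defined.

Conclusion: Yes, this is an identity.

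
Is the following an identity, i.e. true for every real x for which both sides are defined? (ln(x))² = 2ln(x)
Claim: (ln(x))² = 2ln(x).
Test a specific point where both sides are defined: x = 2.
LHS = (ln(x))² ≈ 0.4805
RHS = 2ln(x) ≈ 1.3863
Since 0.4805 ≠ 1.3863, the equation fails at this point, so it cannot hold for every real x for which both sides are defined.
2ln(x) equals ln(x²), which is not the same as (ln x)².

Conclusion: No, this is NOT an identity.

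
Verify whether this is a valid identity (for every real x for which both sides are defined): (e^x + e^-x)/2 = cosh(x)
Yes, this is an identity.

Claim: (e^x + e^-x)/2 = cosh(x).
Reasoning: This is exactly the definition of the hyperbolic cosine: cosh(x) := (e^x + e^-x)/2.
So the two sides agree for every real x for which both sides are defined.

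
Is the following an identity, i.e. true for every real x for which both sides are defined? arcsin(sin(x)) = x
No, this is NOT an identity.

Claim: arcsin(sin(x)) = x.
Test a specific point where both sides are defined: x = 2π/3.
LHS = arcsin(sin(x)) ≈ 1.0472
RHS = x ≈ 2.0944
Since 1.0472 ≠ 2.0944, the equation fails at this point, so it cannot hold for every real x for which both sides are defined.
arcsin only returns values in [-π/2, π/2], so arcsin(sin(x)) = x holds only for x in that interval, not for all real x.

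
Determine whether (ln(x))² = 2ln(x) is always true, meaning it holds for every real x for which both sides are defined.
Claim: (ln(x))² = 2ln(x).
Test a specific point where both sides are defined: x = 1/2.
LHS = (ln(x))² ≈ 0.4805
RHS = 2ln(x) ≈ -1.3863
Since 0.4805 ≠ -1.3863, the equation fails at this point, so it cannot hold for every real x for which both sides are defined.
2ln(x) equals ln(x²), which is not the same as (ln x)².

Conclusion: No, this is NOT an identity.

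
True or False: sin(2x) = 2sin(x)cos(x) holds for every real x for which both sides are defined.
Claim: sin(2x) = 2sin(x)cos(x).
Reasoning: Put y = x in the addition formula sin(x+y) = sin(x)cos(y) + cos(x)sin(y): sin(2x) = sin(x)cos(x) + cos(x)sin(x) = 2sin(x)cos(x).
So the two sides agree for every real x for which both sides are defined.

Conclusion: True.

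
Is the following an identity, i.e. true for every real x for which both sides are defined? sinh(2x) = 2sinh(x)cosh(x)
Yes, this is an identity.

Claim: sinh(2x) = 2sinh(x)cosh(x).
Reasoning: 2sinh(x)cosh(x) = 2 · (e^x - e^-x)/2 · (e^x + e^-x)/2 = (e^(2x) - e^(-2x))/2 = sinh(2x).
So the two sides agree for every real x for which both sides are defined.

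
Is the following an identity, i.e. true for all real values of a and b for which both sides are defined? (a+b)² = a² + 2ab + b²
Claim: (a+b)² = a² + 2ab + b².
Reasoning: Expand: (a+b)² = (a+b)(a+b) = a·a + a·b + b·a + b·b = a² + 2ab + b².
So the two sides agree for all real values of a and b for which both sides are defined.

Conclusion: Yes, this is an identity.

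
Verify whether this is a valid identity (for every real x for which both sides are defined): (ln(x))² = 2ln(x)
No, this is NOT an identity.

Claim: (ln(x))² = 2ln(x).
Test a specific point where both sides are defined: x = 3/2.
LHS = (ln(x))² ≈ 0.1644
RHS = 2ln(x) ≈ 0.8109
Since 0.1644 ≠ 0.8109, the equation fails at this point, so it cannot hold for every real x for which both sides are defined.
2ln(x) equals ln(x²), which is not the same as (ln x)².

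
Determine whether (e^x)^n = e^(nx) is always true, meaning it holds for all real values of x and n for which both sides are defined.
Yes, this is an identity.

Claim: (e^x)^n = e^(nx).
Reasoning: e^x is a positive real number, and for a positive base B and real exponent n, B^n = e^(n·ln B). With B = e^x, ln B = x, so (e^x)^n = e^(n·x).
So the two sides agree for all real values of x and n for which both sides are defined.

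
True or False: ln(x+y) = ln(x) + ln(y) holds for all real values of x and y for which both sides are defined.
False.

Claim: ln(x+y) = ln(x) + ln(y).
Test a specific point where both sides are defined: x = 4, y = 1.
LHS = ln(x+y) ≈ 1.6094
RHS = ln(x) + ln(y) ≈ 1.3863
Since 1.6094 ≠ 1.3863, the equation fails at this point, so it cannot hold for all real values of x and y for which both sides are defined.
ln(x) + ln(y) = ln(xy), not ln(x+y).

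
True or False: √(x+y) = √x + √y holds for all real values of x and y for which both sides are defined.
Claim: √(x+y) = √x + √y.
Test a specific point where both sides are defined: x = 5, y = 2.
LHS = √(x+y) ≈ 2.6458
RHS = √x + √y ≈ 3.6503
Since 2.6458 ≠ 3.6503, the equation fails at this point, so it cannot hold for all real values of x and y for which both sides are defined.
Squaring the right side gives x + 2√(xy) + y, not x + y.

Conclusion: False.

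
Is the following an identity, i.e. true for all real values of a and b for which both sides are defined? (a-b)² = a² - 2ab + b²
Claim: (a-b)² = a² - 2ab + b².
Reasoning: Expand: (a-b)² = (a-b)(a-b) = a·a - a·b - b·a + b·b = a² - 2ab + b².
So the two sides agree for all real values of a and b for which both sides are defined.

Conclusion: Yes, this is an identity.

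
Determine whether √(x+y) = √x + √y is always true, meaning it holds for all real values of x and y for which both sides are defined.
No, this is NOT an identity.

Claim: √(x+y) = √x + √y.
Test a specific point where both sides are defined: x = 4, y = 4.
LHS = √(x+y) ≈ 2.8284
RHS = √x + √y ≈ 4.0000
Since 2.8284 ≠ 4.0000, the equation fails at this point, so it cannot hold for all real values of x and y for which both sides are defined.
Squaring the right side gives x + 2√(xy) + y, not x + y.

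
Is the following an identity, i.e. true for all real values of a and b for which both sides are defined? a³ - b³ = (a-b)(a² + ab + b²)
Yes, this is an identity.

Claim: a³ - b³ = (a-b)(a² + ab + b²).
Reasoning: Expand the right side: (a-b)(a² + ab + b²) = a³ + a²b + ab² - a²b - ab² - b³ = a³ - b³ (the middle terms cancel in pairs).
So the two sides agree for all real values of a and b for which both sides are defined.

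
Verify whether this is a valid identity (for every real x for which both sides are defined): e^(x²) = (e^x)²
No, this is NOT an identity.

Claim: e^(x²) = (e^x)².
Test a specific point where both sides are defined: x = 1.
LHS = e^(x²) ≈ 2.7183
RHS = (e^x)² ≈ 7.3891
Since 2.7183 ≠ 7.3891, the equation fails at this point, so it cannot hold for every real x for which both sides are defined.
(e^x)² = e^(2x), and 2x ≠ x² in general.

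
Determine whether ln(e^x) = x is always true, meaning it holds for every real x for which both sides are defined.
Yes, this is an identity.

Claim: ln(e^x) = x.
Reasoning: ln is the inverse of the exponential: ln(e^x) asks for the exponent p with e^p = e^x, and since e^p is one-to-one that exponent is p = x.
So the two sides agree for every real x for which both sides are defined.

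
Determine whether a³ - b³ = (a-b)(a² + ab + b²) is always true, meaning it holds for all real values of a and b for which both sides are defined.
Claim: a³ - b³ = (a-b)(a² + ab + b²).
Reasoning: Expand the right side: (a-b)(a² + ab + b²) = a³ + a²b + ab² - a²b - ab² - b³ = a³ - b³ (the middle terms cancel in pairs).
So the two sides agree for all real values of a and b for which both sides are defined.

Conclusion: Yes, this is an identity.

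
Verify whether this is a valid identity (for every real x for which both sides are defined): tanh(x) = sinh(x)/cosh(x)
Yes, this is an identity.

Claim: tanh(x) = sinh(x)/cosh(x).
Reasoning: tanh(x) is defined as sinh(x)/cosh(x) = (e^x - e^-x)/(e^x + e^-x); cosh(x) ≥ 1 is never zero, so this holds for every real x.
So the two sides agree for every real x for which both sides are defined.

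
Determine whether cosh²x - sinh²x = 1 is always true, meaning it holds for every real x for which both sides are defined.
Yes, this is an identity.

Claim: cosh²x - sinh²x = 1.
Reasoning: With cosh(x) = (e^x + e^-x)/2 and sinh(x) = (e^x - e^-x)/2: cosh²x = (e^(2x) + 2 + e^(-2x))/4 and sinh²x = (e^(2x) - 2 + e^(-2x))/4. Subtracting leaves 4/4 = 1.
So the two sides agree for every real x for which both sides are defined.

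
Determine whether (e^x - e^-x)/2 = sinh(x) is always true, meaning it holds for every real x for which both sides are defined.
Yes, this is an identity.

Claim: (e^x - e^-x)/2 = sinh(x).
Reasoning: This is exactly the definition of the hyperbolic sine: sinh(x) := (e^x - e^-x)/2.
So the two sides agree for every real x for which both sides are defined.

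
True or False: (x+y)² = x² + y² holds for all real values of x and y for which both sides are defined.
Claim: (x+y)² = x² + y².
Test a specific point where both sides are defined: x = 1, y = 3.
LHS = (x+y)² ≈ 16.0000
RHS = x² + y² ≈ 10.0000
Since 16.0000 ≠ 10.0000, the equation fails at this point, so it cannot hold for all real values of x and y for which both sides are defined.
The correct expansion is (x+y)² = x² + 2xy + y²; the cross term 2xy is missing.

Conclusion: False.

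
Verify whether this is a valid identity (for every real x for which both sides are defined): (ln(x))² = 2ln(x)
Claim: (ln(x))² = 2ln(x).
Test a specific point where both sides are defined: x = 4.
LHS = (ln(x))² ≈ 1.9218
RHS = 2ln(x) ≈ 2.7726
Since 1.9218 ≠ 2.7726, the equation fails at this point, so it cannot hold for every real x for which both sides are defined.
2ln(x) equals ln(x²), which is not the same as (ln x)².

Conclusion: No, this is NOT an identity.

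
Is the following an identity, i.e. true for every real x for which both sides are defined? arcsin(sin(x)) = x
Claim: arcsin(sin(x)) = x.
Test a specific point where both sides are defined: x = π.
LHS = arcsin(sin(x)) ≈ 0.0000
RHS = x ≈ 3.1416
Since 0.0000 ≠ 3.1416, the equation fails at this point, so it cannot hold for every real x for which both sides are defined.
arcsin only returns values in [-π/2, π/2], so arcsin(sin(x)) = x holds only for x in that interval, not for all real x.

Conclusion: No, this is NOT an identity.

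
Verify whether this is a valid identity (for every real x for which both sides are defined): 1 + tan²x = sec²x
Claim: 1 + tan²x = sec²x.
Reasoning: Start from sin²x + cos²x = 1 and divide every term by cos²x (allowed wherever tan x and sec x are defined): tan²x + 1 = 1/cos²x = sec²x.
So the two sides agree for every real x for which both sides are defined.

Conclusion: Yes, this is an identity.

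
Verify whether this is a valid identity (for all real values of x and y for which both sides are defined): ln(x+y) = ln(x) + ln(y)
Claim: ln(x+y) = ln(x) + ln(y).
Test a specific point where both sides are defined: x = 2, y = 1.
LHS = ln(x+y) ≈ 1.0986
RHS = ln(x) + ln(y) ≈ 0.6931
Since 1.0986 ≠ 0.6931, the equation fails at this point, so it cannot hold for all real values of x and y for which both sides are defined.
ln(x) + ln(y) = ln(xy), not ln(x+y).

Conclusion: No, this is NOT an identity.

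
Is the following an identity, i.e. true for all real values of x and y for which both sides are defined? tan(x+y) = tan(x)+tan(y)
No, this is NOT an identity.

Claim: tan(x+y) = tan(x)+tan(y).
Test a specific point where both sides are defined: x = π/4, y = 2π/3.
LHS = tan(x+y) ≈ -0.2679
RHS = tan(x)+tan(y) ≈ -0.7321
Since -0.2679 ≠ -0.7321, the equation fails at this point, so it cannot hold for all real values of x and y for which both sides are defined.
The correct formula is tan(x+y) = (tan(x) + tan(y))/(1 - tan(x)tan(y)).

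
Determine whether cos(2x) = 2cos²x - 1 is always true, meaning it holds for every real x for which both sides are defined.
Yes, this is an identity.

Claim: cos(2x) = 2cos²x - 1.
Reasoning: cos(2x) = cos²x - sin²x. Replace sin²x by 1 - cos²x: cos²x - (1 - cos²x) = 2cos²x - 1.
So the two sides agree for every real x for which both sides are defined.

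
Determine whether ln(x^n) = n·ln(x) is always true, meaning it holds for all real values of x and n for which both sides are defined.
Claim: ln(x^n) = n·ln(x).
Reasoning: The right side requires x > 0. For x > 0, x^n = (e^(ln x))^n = e^(n·ln x), so taking ln of both sides gives ln(x^n) = n·ln(x).
So the two sides agree for all real values of x and n for which both sides are defined.

Conclusion: Yes, this is an identity.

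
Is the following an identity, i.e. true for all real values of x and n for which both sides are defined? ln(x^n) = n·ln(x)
Yes, this is an identity.

Claim: ln(x^n) = n·ln(x).
Reasoning: The right side requires x > 0. For x > 0, x^n = (e^(ln x))^n = e^(n·ln x), so taking ln of both sides gives ln(x^n) = n·ln(x).
So the two sides agree for all real values of x and n for which both sides are defined.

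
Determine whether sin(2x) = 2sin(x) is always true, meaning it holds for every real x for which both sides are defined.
No, this is NOT an identity.

Claim: sin(2x) = 2sin(x).
Test a specific point where both sides are defined: x = -π/4.
LHS = sin(2x) ≈ -1.0000
RHS = 2sin(x) ≈ -1.4142
Since -1.0000 ≠ -1.4142, the equation fails at this point, so it cannot hold for every real x for which both sides are defined.
The correct double-angle formula is sin(2x) = 2sin(x)cos(x).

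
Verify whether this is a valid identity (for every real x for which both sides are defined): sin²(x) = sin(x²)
Claim: sin²(x) = sin(x²).
Test a specific point where both sides are defined: x = -π/6.
LHS = sin²(x) ≈ 0.2500
RHS = sin(x²) ≈ 0.2707
Since 0.2500 ≠ 0.2707, the equation fails at this point, so it cannot hold for every real x for which both sides are defined.
sin²(x) means (sin x)², squaring the output; sin(x²) squares the input. These are different functions.

Conclusion: No, this is NOT an identity.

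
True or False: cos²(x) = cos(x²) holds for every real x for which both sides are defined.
Claim: cos²(x) = cos(x²).
Test a specific point where both sides are defined: x = 2π/3.
LHS = cos²(x) ≈ 0.2500
RHS = cos(x²) ≈ -0.3202
Since 0.2500 ≠ -0.3202, the equation fails at this point, so it cannot hold for every real x for which both sides are defined.
cos²(x) means (cos x)², squaring the output; cos(x²) squares the input. These are different functions.

Conclusion: False.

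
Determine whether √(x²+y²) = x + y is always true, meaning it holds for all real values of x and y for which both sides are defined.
Claim: √(x²+y²) = x + y.
Test a specific point where both sides are defined: x = 3/2, y = 5.
LHS = √(x²+y²) ≈ 5.2202
RHS = x + y ≈ 6.5000
Since 5.2202 ≠ 6.5000, the equation fails at this point, so it cannot hold for all real values of x and y for which both sides are defined.
(x+y)² = x² + 2xy + y², not x² + y², so the square root does not split this way.

Conclusion: No, this is NOT an identity.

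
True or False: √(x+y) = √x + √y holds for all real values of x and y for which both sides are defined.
False.

Claim: √(x+y) = √x + √y.
Test a specific point where both sides are defined: x = 1, y = 5.
LHS = √(x+y) ≈ 2.4495
RHS = √x + √y ≈ 3.2361
Since 2.4495 ≠ 3.2361, the equation fails at this point, so it cannot hold for all real values of x and y for which both sides are defined.
Squaring the right side gives x + 2√(xy) + y, not x + y.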